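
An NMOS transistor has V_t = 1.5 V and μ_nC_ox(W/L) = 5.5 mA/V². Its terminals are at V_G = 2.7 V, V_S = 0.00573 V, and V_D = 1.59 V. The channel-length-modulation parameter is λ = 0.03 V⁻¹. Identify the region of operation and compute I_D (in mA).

V_GS = V_G − V_S = 2.7 − 0.00573 = 2.69 V; V_DS = V_D − V_S = 1.59 − 0.00573 = 1.58 V.
V_ov = V_GS − V_t = 2.69 − 1.5 = 1.19 V.
Since V_DS = 1.58 V ≥ V_ov = 1.19 V, the device is in saturation.
I_D = ½ k_n V_ov² (1 + λ V_DS) = 0.5 × 5.5 × 1.19² × (1 + 0.03 × 1.58) = 4.11 mA.

Saturation; I_D = 4.11 mA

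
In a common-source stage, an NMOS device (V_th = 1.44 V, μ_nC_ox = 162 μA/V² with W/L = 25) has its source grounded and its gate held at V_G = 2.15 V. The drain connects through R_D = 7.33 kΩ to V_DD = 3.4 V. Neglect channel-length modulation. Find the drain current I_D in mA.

I_D = 0.440 mA

V_GS = V_G = 2.15 V, so V_ov = 2.15 − 1.44 = 0.71 V.
k_n = μ_nC_ox · (W/L) = 4.05 mA/V².
Assume saturation: I_D = ½ k_n V_ov² = 0.5 × 4.05 × 0.71² = 1.02 mA, giving V_DS = V_DD − I_D R_D = 3.4 − 1.02 × 7.33 = -4.08 V.
But -4.08 V < V_ov = 0.71 V, so the device is actually in triode.
In triode I_D = k_n[V_ov V_DS − ½ V_DS²] and I_D = (V_DD − V_DS)/R_D. Equating: 14.8 V_DS² − 22.08 V_DS + 3.4 = 0, giving V_DS = 0.174 V (the root below V_ov).
I_D = (3.4 − 0.174) / 7.33 = 0.44 mA.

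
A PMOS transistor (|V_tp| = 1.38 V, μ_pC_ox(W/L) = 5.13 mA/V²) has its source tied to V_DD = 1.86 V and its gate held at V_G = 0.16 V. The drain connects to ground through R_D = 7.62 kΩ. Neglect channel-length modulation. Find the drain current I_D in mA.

V_SG = V_DD − V_G = 1.86 − 0.16 = 1.7 V, so V_ov = 1.7 − 1.38 = 0.32 V.
Assume saturation: I_D = ½ k_p V_ov² = 0.5 × 5.13 × 0.32² = 0.263 mA, giving V_SD = V_DD − I_D R_D = 1.86 − 0.263 × 7.62 = -0.141 V.
But -0.141 V < V_ov = 0.32 V, so the device is actually in triode.
In triode I_D = k_p[V_ov V_SD − ½ V_SD²] and I_D = (V_DD − V_SD)/R_D. Equating: 19.5 V_SD² − 13.51 V_SD + 1.86 = 0, giving V_SD = 0.19 V (the root below V_ov).
I_D = (1.86 − 0.19) / 7.62 = 0.219 mA.

I_D = 0.219 mA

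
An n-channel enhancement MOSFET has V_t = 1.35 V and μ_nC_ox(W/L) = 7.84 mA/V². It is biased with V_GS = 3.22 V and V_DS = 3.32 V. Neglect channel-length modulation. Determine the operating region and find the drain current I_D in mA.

V_ov = V_GS − V_t = 3.22 − 1.35 = 1.87 V.
Since V_DS = 3.32 V ≥ V_ov = 1.87 V, the device is in saturation.
I_D = ½ k_n V_ov² = 0.5 × 7.84 × 1.87² = 13.7 mA.

Saturation; I_D = 13.7 mA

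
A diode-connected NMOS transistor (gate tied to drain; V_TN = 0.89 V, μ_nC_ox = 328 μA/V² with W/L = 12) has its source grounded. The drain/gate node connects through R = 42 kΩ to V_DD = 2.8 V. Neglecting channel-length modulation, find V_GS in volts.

V_GS = 1.04 V

With gate tied to drain, V_GS = V_DS ≥ V_GS − V_TN, so the device is in saturation.
k_n = μ_nC_ox · (W/L) = 3.936 mA/V².
KCL at the drain: ½ k_n (V_GS − V_TN)² = (V_DD − V_GS)/R.
Let x = V_GS − 0.89. Then 82.7 x² + x − 1.91 = 0, giving x = 0.146 V (positive root), so V_GS = 1.04 V.
I_D = (V_DD − V_GS)/R = (2.8 − 1.04) / 42 = 0.042 mA.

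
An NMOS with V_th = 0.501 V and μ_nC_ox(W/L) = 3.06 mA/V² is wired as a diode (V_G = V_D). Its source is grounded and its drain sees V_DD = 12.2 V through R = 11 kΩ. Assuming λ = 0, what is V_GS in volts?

With gate tied to drain, V_GS = V_DS ≥ V_GS − V_th, so the device is in saturation.
KCL at the drain: ½ k_n (V_GS − V_th)² = (V_DD − V_GS)/R.
Let x = V_GS − 0.501. Then 16.8 x² + x − 11.7 = 0, giving x = 0.805 V (positive root), so V_GS = 1.31 V.
I_D = (V_DD − V_GS)/R = (12.2 − 1.31) / 11 = 0.99 mA.

V_GS = 1.31 V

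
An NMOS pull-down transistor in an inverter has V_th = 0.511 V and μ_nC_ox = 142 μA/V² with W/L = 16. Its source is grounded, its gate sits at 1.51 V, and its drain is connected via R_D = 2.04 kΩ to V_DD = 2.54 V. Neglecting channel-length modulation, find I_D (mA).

I_D = 0.952 mA

V_GS = V_G = 1.51 V, so V_ov = 1.51 − 0.511 = 0.999 V.
k_n = μ_nC_ox · (W/L) = 2.272 mA/V².
Assume saturation: I_D = ½ k_n V_ov² = 0.5 × 2.272 × 0.999² = 1.13 mA, giving V_DS = V_DD − I_D R_D = 2.54 − 1.13 × 2.04 = 0.227 V.
But 0.227 V < V_ov = 0.999 V, so the device is actually in triode.
In triode I_D = k_n[V_ov V_DS − ½ V_DS²] and I_D = (V_DD − V_DS)/R_D. Equating: 2.32 V_DS² − 5.63 V_DS + 2.54 = 0, giving V_DS = 0.599 V (the root below V_ov).
I_D = (2.54 − 0.599) / 2.04 = 0.952 mA.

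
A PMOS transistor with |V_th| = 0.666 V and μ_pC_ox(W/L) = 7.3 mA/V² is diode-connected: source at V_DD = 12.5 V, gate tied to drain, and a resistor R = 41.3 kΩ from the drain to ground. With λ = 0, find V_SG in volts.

With gate tied to drain, V_SG = V_SD ≥ V_SG − |V_th|, so the device is in saturation.
KCL at the drain: ½ k_p (V_SG − |V_th|)² = (V_DD − V_SG)/R.
Let x = V_SG − 0.666. Then 151 x² + x − 11.83 = 0, giving x = 0.277 V (positive root), so V_SG = 0.943 V.
I_D = (V_DD − V_SG)/R = (12.5 − 0.943) / 41.3 = 0.28 mA.

V_SG = 0.943 V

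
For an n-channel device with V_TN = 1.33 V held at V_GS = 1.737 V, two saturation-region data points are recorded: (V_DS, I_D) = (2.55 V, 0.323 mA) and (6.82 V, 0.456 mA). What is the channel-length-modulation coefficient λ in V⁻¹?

λ = 0.128 V⁻¹

With V_GS fixed, I_D ∝ (1 + λ V_DS) in saturation, so I_D2/I_D1 = (1 + λ V_DS2)/(1 + λ V_DS1).
0.456/0.323 = 1.412 = (1 + 6.82 λ)/(1 + 2.55 λ).
Solving: λ (I_D1 V_DS2 − I_D2 V_DS1) = I_D2 − I_D1, so λ = (0.456 − 0.323) / (0.323 × 6.82 − 0.456 × 2.55) = 0.133 / 1.04 = 0.128 V⁻¹.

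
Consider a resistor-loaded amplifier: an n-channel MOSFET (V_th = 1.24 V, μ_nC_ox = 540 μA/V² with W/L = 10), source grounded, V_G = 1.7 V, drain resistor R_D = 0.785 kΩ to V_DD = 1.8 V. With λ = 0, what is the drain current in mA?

V_GS = V_G = 1.7 V, so V_ov = 1.7 − 1.24 = 0.46 V.
k_n = μ_nC_ox · (W/L) = 5.4 mA/V².
Assume saturation: I_D = ½ k_n V_ov² = 0.5 × 5.4 × 0.46² = 0.571 mA, giving V_DS = V_DD − I_D R_D = 1.8 − 0.571 × 0.785 = 1.35 V.
V_DS = 1.35 V ≥ V_ov = 0.46 V, confirming saturation.

I_D = 0.571 mA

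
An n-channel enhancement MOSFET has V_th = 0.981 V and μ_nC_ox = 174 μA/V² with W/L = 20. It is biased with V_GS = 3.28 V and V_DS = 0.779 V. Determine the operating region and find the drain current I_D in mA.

k_n = μ_nC_ox · (W/L) = 3.48 mA/V².
V_ov = V_GS − V_th = 3.28 − 0.981 = 2.3 V.
Since V_DS = 0.779 V < V_ov = 2.3 V, the device is in the triode region.
I_D = k_n [V_ov · V_DS − ½ V_DS²] = 3.48 × [2.3 × 0.779 − 0.5 × 0.779²] = 5.18 mA.

Triode; I_D = 5.18 mA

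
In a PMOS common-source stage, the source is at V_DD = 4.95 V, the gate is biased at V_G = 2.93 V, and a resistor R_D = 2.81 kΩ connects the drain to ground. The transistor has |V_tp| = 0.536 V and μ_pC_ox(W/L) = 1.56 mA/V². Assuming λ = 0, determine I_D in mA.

V_SG = V_DD − V_G = 4.95 − 2.93 = 2.02 V, so V_ov = 2.02 − 0.536 = 1.48 V.
Assume saturation: I_D = ½ k_p V_ov² = 0.5 × 1.56 × 1.48² = 1.72 mA, giving V_SD = V_DD − I_D R_D = 4.95 − 1.72 × 2.81 = 0.123 V.
But 0.123 V < V_ov = 1.48 V, so the device is actually in triode.
In triode I_D = k_p[V_ov V_SD − ½ V_SD²] and I_D = (V_DD − V_SD)/R_D. Equating: 2.19 V_SD² − 7.505 V_SD + 4.95 = 0, giving V_SD = 0.892 V (the root below V_ov).
I_D = (4.95 − 0.892) / 2.81 = 1.44 mA.

I_D = 1.44 mA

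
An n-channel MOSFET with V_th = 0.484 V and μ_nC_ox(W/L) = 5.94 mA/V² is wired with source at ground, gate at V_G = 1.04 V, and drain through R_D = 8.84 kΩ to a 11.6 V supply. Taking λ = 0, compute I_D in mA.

V_GS = V_G = 1.04 V, so V_ov = 1.04 − 0.484 = 0.556 V.
Assume saturation: I_D = ½ k_n V_ov² = 0.5 × 5.94 × 0.556² = 0.918 mA, giving V_DS = V_DD − I_D R_D = 11.6 − 0.918 × 8.84 = 3.48 V.
V_DS = 3.48 V ≥ V_ov = 0.556 V, confirming saturation.

I_D = 0.918 mA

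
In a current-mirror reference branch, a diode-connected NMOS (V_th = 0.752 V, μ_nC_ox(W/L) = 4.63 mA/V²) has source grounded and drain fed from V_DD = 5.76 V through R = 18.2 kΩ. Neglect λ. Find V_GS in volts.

With gate tied to drain, V_GS = V_DS ≥ V_GS − V_th, so the device is in saturation.
KCL at the drain: ½ k_n (V_GS − V_th)² = (V_DD − V_GS)/R.
Let x = V_GS − 0.752. Then 42.1 x² + x − 5.008 = 0, giving x = 0.333 V (positive root), so V_GS = 1.09 V.
I_D = (V_DD − V_GS)/R = (5.76 − 1.09) / 18.2 = 0.257 mA.

V_GS = 1.09 V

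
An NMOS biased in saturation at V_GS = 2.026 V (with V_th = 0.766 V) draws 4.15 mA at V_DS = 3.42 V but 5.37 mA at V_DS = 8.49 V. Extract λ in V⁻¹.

λ = 0.0723 V⁻¹

With V_GS fixed, I_D ∝ (1 + λ V_DS) in saturation, so I_D2/I_D1 = (1 + λ V_DS2)/(1 + λ V_DS1).
5.37/4.15 = 1.294 = (1 + 8.49 λ)/(1 + 3.42 λ).
Solving: λ (I_D1 V_DS2 − I_D2 V_DS1) = I_D2 − I_D1, so λ = (5.37 − 4.15) / (4.15 × 8.49 − 5.37 × 3.42) = 1.22 / 16.9 = 0.0723 V⁻¹.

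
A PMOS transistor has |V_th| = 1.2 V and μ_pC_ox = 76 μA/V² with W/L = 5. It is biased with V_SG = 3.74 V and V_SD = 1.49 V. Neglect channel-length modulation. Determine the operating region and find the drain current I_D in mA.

k_p = μ_pC_ox · (W/L) = 0.38 mA/V².
V_ov = V_SG − |V_th| = 3.74 − 1.2 = 2.54 V.
Since V_SD = 1.49 V < V_ov = 2.54 V, the device is in the triode region.
I_D = k_p [V_ov · V_SD − ½ V_SD²] = 0.38 × [2.54 × 1.49 − 0.5 × 1.49²] = 1.02 mA.

Triode; I_D = 1.02 mA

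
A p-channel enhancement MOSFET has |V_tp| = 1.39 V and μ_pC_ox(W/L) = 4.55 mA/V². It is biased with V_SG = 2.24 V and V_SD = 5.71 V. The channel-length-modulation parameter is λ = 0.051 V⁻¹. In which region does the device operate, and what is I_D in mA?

V_ov = V_SG − |V_tp| = 2.24 − 1.39 = 0.85 V.
Since V_SD = 5.71 V ≥ V_ov = 0.85 V, the device is in saturation.
I_D = ½ k_p V_ov² (1 + λ V_SD) = 0.5 × 4.55 × 0.85² × (1 + 0.051 × 5.71) = 2.12 mA.

Saturation; I_D = 2.12 mA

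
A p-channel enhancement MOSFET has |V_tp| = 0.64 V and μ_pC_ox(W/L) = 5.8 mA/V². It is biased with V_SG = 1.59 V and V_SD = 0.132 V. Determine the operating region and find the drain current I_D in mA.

Triode; I_D = 0.677 mA

V_ov = V_SG − |V_tp| = 1.59 − 0.64 = 0.95 V.
Since V_SD = 0.132 V < V_ov = 0.95 V, the device is in the triode region.
I_D = k_p [V_ov · V_SD − ½ V_SD²] = 5.8 × [0.95 × 0.132 − 0.5 × 0.132²] = 0.677 mA.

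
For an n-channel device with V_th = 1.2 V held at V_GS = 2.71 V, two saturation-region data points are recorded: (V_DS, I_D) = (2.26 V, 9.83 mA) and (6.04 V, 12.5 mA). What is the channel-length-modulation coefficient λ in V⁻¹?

λ = 0.0858 V⁻¹

With V_GS fixed, I_D ∝ (1 + λ V_DS) in saturation, so I_D2/I_D1 = (1 + λ V_DS2)/(1 + λ V_DS1).
12.5/9.83 = 1.272 = (1 + 6.04 λ)/(1 + 2.26 λ).
Solving: λ (I_D1 V_DS2 − I_D2 V_DS1) = I_D2 − I_D1, so λ = (12.5 − 9.83) / (9.83 × 6.04 − 12.5 × 2.26) = 2.67 / 31.1 = 0.0858 V⁻¹.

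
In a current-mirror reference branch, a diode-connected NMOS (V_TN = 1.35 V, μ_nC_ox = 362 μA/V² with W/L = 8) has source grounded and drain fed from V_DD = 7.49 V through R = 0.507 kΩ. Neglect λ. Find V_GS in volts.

V_GS = 3.64 V

With gate tied to drain, V_GS = V_DS ≥ V_GS − V_TN, so the device is in saturation.
k_n = μ_nC_ox · (W/L) = 2.896 mA/V².
KCL at the drain: ½ k_n (V_GS − V_TN)² = (V_DD − V_GS)/R.
Let x = V_GS − 1.35. Then 0.734 x² + x − 6.14 = 0, giving x = 2.29 V (positive root), so V_GS = 3.64 V.
I_D = (V_DD − V_GS)/R = (7.49 − 3.64) / 0.507 = 7.59 mA.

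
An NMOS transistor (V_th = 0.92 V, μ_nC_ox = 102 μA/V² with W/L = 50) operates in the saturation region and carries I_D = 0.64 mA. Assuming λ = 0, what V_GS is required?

k_n = μ_nC_ox · (W/L) = 5.1 mA/V².
In saturation I_D = ½ k_n (V_GS − V_th)², so V_GS − V_th = √(2 I_D / k_n) = √(2 × 0.64 / 5.1) = 0.501 V.
V_GS = 0.92 + 0.501 = 1.42 V.

V_GS = 1.42 V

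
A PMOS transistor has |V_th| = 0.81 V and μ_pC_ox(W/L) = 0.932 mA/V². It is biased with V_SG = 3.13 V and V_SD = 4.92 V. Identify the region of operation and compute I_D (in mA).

V_ov = V_SG − |V_th| = 3.13 − 0.81 = 2.32 V.
Since V_SD = 4.92 V ≥ V_ov = 2.32 V, the device is in saturation.
I_D = ½ k_p V_ov² = 0.5 × 0.932 × 2.32² = 2.51 mA.

Saturation; I_D = 2.51 mA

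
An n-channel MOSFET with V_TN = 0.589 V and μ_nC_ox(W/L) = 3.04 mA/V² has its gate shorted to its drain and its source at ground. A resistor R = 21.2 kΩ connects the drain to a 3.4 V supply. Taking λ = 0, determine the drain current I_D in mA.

I_D = 0.119 mA

With gate tied to drain, V_GS = V_DS ≥ V_GS − V_TN, so the device is in saturation.
KCL at the drain: ½ k_n (V_GS − V_TN)² = (V_DD − V_GS)/R.
Let x = V_GS − 0.589. Then 32.2 x² + x − 2.811 = 0, giving x = 0.28 V (positive root), so V_GS = 0.869 V.
I_D = (V_DD − V_GS)/R = (3.4 − 0.869) / 21.2 = 0.119 mA.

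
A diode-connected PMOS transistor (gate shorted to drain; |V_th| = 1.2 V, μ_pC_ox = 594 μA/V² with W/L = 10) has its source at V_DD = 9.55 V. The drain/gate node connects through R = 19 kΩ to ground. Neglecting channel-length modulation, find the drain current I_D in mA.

I_D = 0.420 mA

With gate tied to drain, V_SG = V_SD ≥ V_SG − |V_th|, so the device is in saturation.
k_p = μ_pC_ox · (W/L) = 5.94 mA/V².
KCL at the drain: ½ k_p (V_SG − |V_th|)² = (V_DD − V_SG)/R.
Let x = V_SG − 1.2. Then 56.4 x² + x − 8.35 = 0, giving x = 0.376 V (positive root), so V_SG = 1.58 V.
I_D = (V_DD − V_SG)/R = (9.55 − 1.58) / 19 = 0.42 mA.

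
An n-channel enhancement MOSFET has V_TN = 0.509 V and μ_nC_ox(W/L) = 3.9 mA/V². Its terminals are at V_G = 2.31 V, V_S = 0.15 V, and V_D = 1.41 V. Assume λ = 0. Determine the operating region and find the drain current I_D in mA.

Triode; I_D = 5.02 mA

V_GS = V_G − V_S = 2.31 − 0.15 = 2.16 V; V_DS = V_D − V_S = 1.41 − 0.15 = 1.26 V.
V_ov = V_GS − V_TN = 2.16 − 0.509 = 1.65 V.
Since V_DS = 1.26 V < V_ov = 1.65 V, the device is in the triode region.
I_D = k_n [V_ov · V_DS − ½ V_DS²] = 3.9 × [1.65 × 1.26 − 0.5 × 1.26²] = 5.02 mA.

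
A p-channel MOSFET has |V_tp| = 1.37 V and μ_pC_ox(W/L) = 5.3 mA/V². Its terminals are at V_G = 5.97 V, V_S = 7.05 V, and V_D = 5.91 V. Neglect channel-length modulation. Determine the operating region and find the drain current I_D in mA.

V_SG = V_S − V_G = 7.05 − 5.97 = 1.08 V; V_SD = V_S − V_D = 7.05 − 5.91 = 1.14 V.
V_SG = 1.08 V < |V_tp| = 1.37 V, so the transistor is in cutoff.

Cutoff; I_D = 0 mA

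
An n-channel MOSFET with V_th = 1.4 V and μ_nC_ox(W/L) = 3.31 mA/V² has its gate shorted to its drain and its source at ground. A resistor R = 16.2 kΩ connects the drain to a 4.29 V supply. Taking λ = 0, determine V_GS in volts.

With gate tied to drain, V_GS = V_DS ≥ V_GS − V_th, so the device is in saturation.
KCL at the drain: ½ k_n (V_GS − V_th)² = (V_DD − V_GS)/R.
Let x = V_GS − 1.4. Then 26.8 x² + x − 2.89 = 0, giving x = 0.31 V (positive root), so V_GS = 1.71 V.
I_D = (V_DD − V_GS)/R = (4.29 − 1.71) / 16.2 = 0.159 mA.

V_GS = 1.71 V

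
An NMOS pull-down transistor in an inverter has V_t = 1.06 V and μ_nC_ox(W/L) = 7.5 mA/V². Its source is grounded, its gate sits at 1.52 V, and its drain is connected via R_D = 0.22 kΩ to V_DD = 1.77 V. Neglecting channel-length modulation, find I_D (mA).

I_D = 0.793 mA

V_GS = V_G = 1.52 V, so V_ov = 1.52 − 1.06 = 0.46 V.
Assume saturation: I_D = ½ k_n V_ov² = 0.5 × 7.5 × 0.46² = 0.793 mA, giving V_DS = V_DD − I_D R_D = 1.77 − 0.793 × 0.22 = 1.6 V.
V_DS = 1.6 V ≥ V_ov = 0.46 V, confirming saturation.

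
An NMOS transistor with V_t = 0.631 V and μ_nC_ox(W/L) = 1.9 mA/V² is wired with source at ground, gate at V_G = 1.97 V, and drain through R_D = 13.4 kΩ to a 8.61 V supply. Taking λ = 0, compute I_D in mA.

V_GS = V_G = 1.97 V, so V_ov = 1.97 − 0.631 = 1.34 V.
Assume saturation: I_D = ½ k_n V_ov² = 0.5 × 1.9 × 1.34² = 1.7 mA, giving V_DS = V_DD − I_D R_D = 8.61 − 1.7 × 13.4 = -14.2 V.
But -14.2 V < V_ov = 1.34 V, so the device is actually in triode.
In triode I_D = k_n[V_ov V_DS − ½ V_DS²] and I_D = (V_DD − V_DS)/R_D. Equating: 12.7 V_DS² − 35.09 V_DS + 8.61 = 0, giving V_DS = 0.272 V (the root below V_ov).
I_D = (8.61 − 0.272) / 13.4 = 0.622 mA.

I_D = 0.622 mA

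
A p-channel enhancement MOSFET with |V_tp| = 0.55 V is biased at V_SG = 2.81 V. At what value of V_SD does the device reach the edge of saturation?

V_SD,sat = 2.26 V

The boundary between triode and saturation is V_SD = V_SG − |V_tp| = V_ov.
V_ov = 2.81 − 0.55 = 2.26 V.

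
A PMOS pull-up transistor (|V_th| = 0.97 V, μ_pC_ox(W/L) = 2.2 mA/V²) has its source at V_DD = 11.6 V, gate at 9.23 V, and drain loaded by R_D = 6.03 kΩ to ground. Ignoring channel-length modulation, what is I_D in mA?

I_D = 1.79 mA

V_SG = V_DD − V_G = 11.6 − 9.23 = 2.37 V, so V_ov = 2.37 − 0.97 = 1.4 V.
Assume saturation: I_D = ½ k_p V_ov² = 0.5 × 2.2 × 1.4² = 2.16 mA, giving V_SD = V_DD − I_D R_D = 11.6 − 2.16 × 6.03 = -1.4 V.
But -1.4 V < V_ov = 1.4 V, so the device is actually in triode.
In triode I_D = k_p[V_ov V_SD − ½ V_SD²] and I_D = (V_DD − V_SD)/R_D. Equating: 6.63 V_SD² − 19.57 V_SD + 11.6 = 0, giving V_SD = 0.821 V (the root below V_ov).
I_D = (11.6 − 0.821) / 6.03 = 1.79 mA.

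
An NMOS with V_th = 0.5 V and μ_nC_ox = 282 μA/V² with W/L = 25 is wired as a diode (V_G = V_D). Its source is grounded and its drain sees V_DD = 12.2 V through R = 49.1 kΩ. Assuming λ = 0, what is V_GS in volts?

V_GS = 0.757 V

With gate tied to drain, V_GS = V_DS ≥ V_GS − V_th, so the device is in saturation.
k_n = μ_nC_ox · (W/L) = 7.05 mA/V².
KCL at the drain: ½ k_n (V_GS − V_th)² = (V_DD − V_GS)/R.
Let x = V_GS − 0.5. Then 173 x² + x − 11.7 = 0, giving x = 0.257 V (positive root), so V_GS = 0.757 V.
I_D = (V_DD − V_GS)/R = (12.2 − 0.757) / 49.1 = 0.233 mA.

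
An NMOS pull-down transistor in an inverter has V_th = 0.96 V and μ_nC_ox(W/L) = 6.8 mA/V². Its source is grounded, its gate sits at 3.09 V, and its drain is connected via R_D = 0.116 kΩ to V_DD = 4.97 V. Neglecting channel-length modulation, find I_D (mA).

I_D = 15.4 mA

V_GS = V_G = 3.09 V, so V_ov = 3.09 − 0.96 = 2.13 V.
Assume saturation: I_D = ½ k_n V_ov² = 0.5 × 6.8 × 2.13² = 15.4 mA, giving V_DS = V_DD − I_D R_D = 4.97 − 15.4 × 0.116 = 3.18 V.
V_DS = 3.18 V ≥ V_ov = 2.13 V, confirming saturation.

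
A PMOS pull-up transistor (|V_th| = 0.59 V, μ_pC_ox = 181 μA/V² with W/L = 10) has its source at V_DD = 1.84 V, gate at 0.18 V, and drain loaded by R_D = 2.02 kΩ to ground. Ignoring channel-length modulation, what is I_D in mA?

I_D = 0.688 mA

V_SG = V_DD − V_G = 1.84 − 0.18 = 1.66 V, so V_ov = 1.66 − 0.59 = 1.07 V.
k_p = μ_pC_ox · (W/L) = 1.81 mA/V².
Assume saturation: I_D = ½ k_p V_ov² = 0.5 × 1.81 × 1.07² = 1.04 mA, giving V_SD = V_DD − I_D R_D = 1.84 − 1.04 × 2.02 = -0.253 V.
But -0.253 V < V_ov = 1.07 V, so the device is actually in triode.
In triode I_D = k_p[V_ov V_SD − ½ V_SD²] and I_D = (V_DD − V_SD)/R_D. Equating: 1.83 V_SD² − 4.912 V_SD + 1.84 = 0, giving V_SD = 0.45 V (the root below V_ov).
I_D = (1.84 − 0.45) / 2.02 = 0.688 mA.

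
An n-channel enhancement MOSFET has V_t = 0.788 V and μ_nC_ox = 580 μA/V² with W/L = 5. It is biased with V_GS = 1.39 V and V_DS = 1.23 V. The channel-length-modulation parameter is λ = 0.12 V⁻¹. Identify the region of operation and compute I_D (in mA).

k_n = μ_nC_ox · (W/L) = 2.9 mA/V².
V_ov = V_GS − V_t = 1.39 − 0.788 = 0.602 V.
Since V_DS = 1.23 V ≥ V_ov = 0.602 V, the device is in saturation.
I_D = ½ k_n V_ov² (1 + λ V_DS) = 0.5 × 2.9 × 0.602² × (1 + 0.12 × 1.23) = 0.603 mA.

Saturation; I_D = 0.603 mA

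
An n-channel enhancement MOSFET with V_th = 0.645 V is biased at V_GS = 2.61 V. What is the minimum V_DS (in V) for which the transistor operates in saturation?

V_DS,sat = 1.96 V

The boundary between triode and saturation is V_DS = V_GS − V_th = V_ov.
V_ov = 2.61 − 0.645 = 1.96 V.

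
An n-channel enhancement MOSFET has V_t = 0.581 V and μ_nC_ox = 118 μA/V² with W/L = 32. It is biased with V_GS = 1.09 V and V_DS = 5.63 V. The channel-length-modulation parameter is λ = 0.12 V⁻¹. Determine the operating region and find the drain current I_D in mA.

Saturation; I_D = 0.820 mA

k_n = μ_nC_ox · (W/L) = 3.776 mA/V².
V_ov = V_GS − V_t = 1.09 − 0.581 = 0.509 V.
Since V_DS = 5.63 V ≥ V_ov = 0.509 V, the device is in saturation.
I_D = ½ k_n V_ov² (1 + λ V_DS) = 0.5 × 3.776 × 0.509² × (1 + 0.12 × 5.63) = 0.82 mA.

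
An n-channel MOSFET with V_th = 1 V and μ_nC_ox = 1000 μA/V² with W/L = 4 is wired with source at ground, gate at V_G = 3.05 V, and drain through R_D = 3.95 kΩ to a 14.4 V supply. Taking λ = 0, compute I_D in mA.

V_GS = V_G = 3.05 V, so V_ov = 3.05 − 1 = 2.05 V.
k_n = μ_nC_ox · (W/L) = 4 mA/V².
Assume saturation: I_D = ½ k_n V_ov² = 0.5 × 4 × 2.05² = 8.4 mA, giving V_DS = V_DD − I_D R_D = 14.4 − 8.4 × 3.95 = -18.8 V.
But -18.8 V < V_ov = 2.05 V, so the device is actually in triode.
In triode I_D = k_n[V_ov V_DS − ½ V_DS²] and I_D = (V_DD − V_DS)/R_D. Equating: 7.9 V_DS² − 33.39 V_DS + 14.4 = 0, giving V_DS = 0.487 V (the root below V_ov).
I_D = (14.4 − 0.487) / 3.95 = 3.52 mA.

I_D = 3.52 mA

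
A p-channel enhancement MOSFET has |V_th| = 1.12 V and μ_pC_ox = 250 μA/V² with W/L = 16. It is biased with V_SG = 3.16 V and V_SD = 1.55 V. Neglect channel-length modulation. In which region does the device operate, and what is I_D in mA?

k_p = μ_pC_ox · (W/L) = 4 mA/V².
V_ov = V_SG − |V_th| = 3.16 − 1.12 = 2.04 V.
Since V_SD = 1.55 V < V_ov = 2.04 V, the device is in the triode region.
I_D = k_p [V_ov · V_SD − ½ V_SD²] = 4 × [2.04 × 1.55 − 0.5 × 1.55²] = 7.84 mA.

Triode; I_D = 7.84 mA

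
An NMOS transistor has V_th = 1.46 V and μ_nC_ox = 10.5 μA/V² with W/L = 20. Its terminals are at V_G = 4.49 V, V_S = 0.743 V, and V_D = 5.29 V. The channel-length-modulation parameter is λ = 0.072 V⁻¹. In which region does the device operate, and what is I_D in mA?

V_GS = V_G − V_S = 4.49 − 0.743 = 3.75 V; V_DS = V_D − V_S = 5.29 − 0.743 = 4.55 V.
k_n = μ_nC_ox · (W/L) = 0.21 mA/V².
V_ov = V_GS − V_th = 3.75 − 1.46 = 2.29 V.
Since V_DS = 4.55 V ≥ V_ov = 2.29 V, the device is in saturation.
I_D = ½ k_n V_ov² (1 + λ V_DS) = 0.5 × 0.21 × 2.29² × (1 + 0.072 × 4.55) = 0.729 mA.

Saturation; I_D = 0.729 mA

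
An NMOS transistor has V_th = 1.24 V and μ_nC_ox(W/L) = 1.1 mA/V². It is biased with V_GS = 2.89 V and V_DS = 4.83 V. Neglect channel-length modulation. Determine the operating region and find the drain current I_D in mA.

V_ov = V_GS − V_th = 2.89 − 1.24 = 1.65 V.
Since V_DS = 4.83 V ≥ V_ov = 1.65 V, the device is in saturation.
I_D = ½ k_n V_ov² = 0.5 × 1.1 × 1.65² = 1.5 mA.

Saturation; I_D = 1.50 mA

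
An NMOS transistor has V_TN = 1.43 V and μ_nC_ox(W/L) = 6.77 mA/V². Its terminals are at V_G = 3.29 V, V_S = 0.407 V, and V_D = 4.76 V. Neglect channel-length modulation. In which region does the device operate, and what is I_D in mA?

Saturation; I_D = 7.15 mA

V_GS = V_G − V_S = 3.29 − 0.407 = 2.88 V; V_DS = V_D − V_S = 4.76 − 0.407 = 4.35 V.
V_ov = V_GS − V_TN = 2.88 − 1.43 = 1.45 V.
Since V_DS = 4.35 V ≥ V_ov = 1.45 V, the device is in saturation.
I_D = ½ k_n V_ov² = 0.5 × 6.77 × 1.45² = 7.15 mA.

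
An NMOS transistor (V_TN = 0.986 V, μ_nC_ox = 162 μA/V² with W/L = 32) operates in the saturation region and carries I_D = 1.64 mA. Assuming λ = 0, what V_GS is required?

k_n = μ_nC_ox · (W/L) = 5.184 mA/V².
In saturation I_D = ½ k_n (V_GS − V_TN)², so V_GS − V_TN = √(2 I_D / k_n) = √(2 × 1.64 / 5.184) = 0.795 V.
V_GS = 0.986 + 0.795 = 1.78 V.

V_GS = 1.78 V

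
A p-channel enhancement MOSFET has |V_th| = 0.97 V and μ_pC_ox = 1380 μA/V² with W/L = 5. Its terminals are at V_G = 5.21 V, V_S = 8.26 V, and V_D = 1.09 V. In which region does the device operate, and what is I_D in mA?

V_SG = V_S − V_G = 8.26 − 5.21 = 3.05 V; V_SD = V_S − V_D = 8.26 − 1.09 = 7.17 V.
k_p = μ_pC_ox · (W/L) = 6.9 mA/V².
V_ov = V_SG − |V_th| = 3.05 − 0.97 = 2.08 V.
Since V_SD = 7.17 V ≥ V_ov = 2.08 V, the device is in saturation.
I_D = ½ k_p V_ov² = 0.5 × 6.9 × 2.08² = 14.9 mA.

Saturation; I_D = 14.9 mA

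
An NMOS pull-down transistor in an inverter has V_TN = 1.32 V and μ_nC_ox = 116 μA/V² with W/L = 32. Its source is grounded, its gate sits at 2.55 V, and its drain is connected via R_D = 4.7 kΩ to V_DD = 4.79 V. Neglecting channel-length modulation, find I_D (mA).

V_GS = V_G = 2.55 V, so V_ov = 2.55 − 1.32 = 1.23 V.
k_n = μ_nC_ox · (W/L) = 3.712 mA/V².
Assume saturation: I_D = ½ k_n V_ov² = 0.5 × 3.712 × 1.23² = 2.81 mA, giving V_DS = V_DD − I_D R_D = 4.79 − 2.81 × 4.7 = -8.41 V.
But -8.41 V < V_ov = 1.23 V, so the device is actually in triode.
In triode I_D = k_n[V_ov V_DS − ½ V_DS²] and I_D = (V_DD − V_DS)/R_D. Equating: 8.72 V_DS² − 22.46 V_DS + 4.79 = 0, giving V_DS = 0.235 V (the root below V_ov).
I_D = (4.79 − 0.235) / 4.7 = 0.969 mA.

I_D = 0.969 mA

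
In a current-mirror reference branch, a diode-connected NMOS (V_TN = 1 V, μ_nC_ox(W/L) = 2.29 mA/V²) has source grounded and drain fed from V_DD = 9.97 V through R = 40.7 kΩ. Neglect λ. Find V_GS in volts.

V_GS = 1.43 V

With gate tied to drain, V_GS = V_DS ≥ V_GS − V_TN, so the device is in saturation.
KCL at the drain: ½ k_n (V_GS − V_TN)² = (V_DD − V_GS)/R.
Let x = V_GS − 1. Then 46.6 x² + x − 8.97 = 0, giving x = 0.428 V (positive root), so V_GS = 1.43 V.
I_D = (V_DD − V_GS)/R = (9.97 − 1.43) / 40.7 = 0.21 mA.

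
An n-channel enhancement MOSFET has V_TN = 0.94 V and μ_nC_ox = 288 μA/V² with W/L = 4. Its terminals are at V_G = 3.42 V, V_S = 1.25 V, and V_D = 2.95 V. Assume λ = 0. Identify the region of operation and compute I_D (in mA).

Saturation; I_D = 0.871 mA

V_GS = V_G − V_S = 3.42 − 1.25 = 2.17 V; V_DS = V_D − V_S = 2.95 − 1.25 = 1.7 V.
k_n = μ_nC_ox · (W/L) = 1.152 mA/V².
V_ov = V_GS − V_TN = 2.17 − 0.94 = 1.23 V.
Since V_DS = 1.7 V ≥ V_ov = 1.23 V, the device is in saturation.
I_D = ½ k_n V_ov² = 0.5 × 1.152 × 1.23² = 0.871 mA.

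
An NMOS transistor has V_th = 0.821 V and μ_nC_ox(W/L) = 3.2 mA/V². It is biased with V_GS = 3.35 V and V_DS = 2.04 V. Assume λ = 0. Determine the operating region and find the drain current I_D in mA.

V_ov = V_GS − V_th = 3.35 − 0.821 = 2.53 V.
Since V_DS = 2.04 V < V_ov = 2.53 V, the device is in the triode region.
I_D = k_n [V_ov · V_DS − ½ V_DS²] = 3.2 × [2.53 × 2.04 − 0.5 × 2.04²] = 9.85 mA.

Triode; I_D = 9.85 mA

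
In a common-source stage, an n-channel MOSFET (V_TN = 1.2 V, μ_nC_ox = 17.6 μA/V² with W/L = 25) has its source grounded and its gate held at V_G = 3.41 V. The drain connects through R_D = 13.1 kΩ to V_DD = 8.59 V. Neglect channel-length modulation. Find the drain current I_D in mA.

I_D = 0.599 mA

V_GS = V_G = 3.41 V, so V_ov = 3.41 − 1.2 = 2.21 V.
k_n = μ_nC_ox · (W/L) = 0.44 mA/V².
Assume saturation: I_D = ½ k_n V_ov² = 0.5 × 0.44 × 2.21² = 1.07 mA, giving V_DS = V_DD − I_D R_D = 8.59 − 1.07 × 13.1 = -5.49 V.
But -5.49 V < V_ov = 2.21 V, so the device is actually in triode.
In triode I_D = k_n[V_ov V_DS − ½ V_DS²] and I_D = (V_DD − V_DS)/R_D. Equating: 2.88 V_DS² − 13.74 V_DS + 8.59 = 0, giving V_DS = 0.74 V (the root below V_ov).
I_D = (8.59 − 0.74) / 13.1 = 0.599 mA.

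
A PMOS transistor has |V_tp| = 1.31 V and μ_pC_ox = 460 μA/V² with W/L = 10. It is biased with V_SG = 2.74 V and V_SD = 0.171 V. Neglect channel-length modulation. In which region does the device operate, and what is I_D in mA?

k_p = μ_pC_ox · (W/L) = 4.6 mA/V².
V_ov = V_SG − |V_tp| = 2.74 − 1.31 = 1.43 V.
Since V_SD = 0.171 V < V_ov = 1.43 V, the device is in the triode region.
I_D = k_p [V_ov · V_SD − ½ V_SD²] = 4.6 × [1.43 × 0.171 − 0.5 × 0.171²] = 1.06 mA.

Triode; I_D = 1.06 mA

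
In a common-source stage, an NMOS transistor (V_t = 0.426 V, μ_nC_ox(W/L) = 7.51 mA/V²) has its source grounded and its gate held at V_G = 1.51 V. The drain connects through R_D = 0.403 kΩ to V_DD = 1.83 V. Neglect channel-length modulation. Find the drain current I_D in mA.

I_D = 3.24 mA

V_GS = V_G = 1.51 V, so V_ov = 1.51 − 0.426 = 1.08 V.
Assume saturation: I_D = ½ k_n V_ov² = 0.5 × 7.51 × 1.08² = 4.41 mA, giving V_DS = V_DD − I_D R_D = 1.83 − 4.41 × 0.403 = 0.0518 V.
But 0.0518 V < V_ov = 1.08 V, so the device is actually in triode.
In triode I_D = k_n[V_ov V_DS − ½ V_DS²] and I_D = (V_DD − V_DS)/R_D. Equating: 1.51 V_DS² − 4.281 V_DS + 1.83 = 0, giving V_DS = 0.525 V (the root below V_ov).
I_D = (1.83 − 0.525) / 0.403 = 3.24 mA.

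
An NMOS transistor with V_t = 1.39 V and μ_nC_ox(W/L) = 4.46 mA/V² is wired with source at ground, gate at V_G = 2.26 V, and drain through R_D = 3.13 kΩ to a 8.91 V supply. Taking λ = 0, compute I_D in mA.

V_GS = V_G = 2.26 V, so V_ov = 2.26 − 1.39 = 0.87 V.
Assume saturation: I_D = ½ k_n V_ov² = 0.5 × 4.46 × 0.87² = 1.69 mA, giving V_DS = V_DD − I_D R_D = 8.91 − 1.69 × 3.13 = 3.63 V.
V_DS = 3.63 V ≥ V_ov = 0.87 V, confirming saturation.

I_D = 1.69 mA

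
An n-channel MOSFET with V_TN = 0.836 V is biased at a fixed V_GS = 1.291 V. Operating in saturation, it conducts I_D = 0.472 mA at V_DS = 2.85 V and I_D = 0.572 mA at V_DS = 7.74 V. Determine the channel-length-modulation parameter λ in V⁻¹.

λ = 0.0494 V⁻¹

With V_GS fixed, I_D ∝ (1 + λ V_DS) in saturation, so I_D2/I_D1 = (1 + λ V_DS2)/(1 + λ V_DS1).
0.572/0.472 = 1.212 = (1 + 7.74 λ)/(1 + 2.85 λ).
Solving: λ (I_D1 V_DS2 − I_D2 V_DS1) = I_D2 − I_D1, so λ = (0.572 − 0.472) / (0.472 × 7.74 − 0.572 × 2.85) = 0.1 / 2.02 = 0.0494 V⁻¹.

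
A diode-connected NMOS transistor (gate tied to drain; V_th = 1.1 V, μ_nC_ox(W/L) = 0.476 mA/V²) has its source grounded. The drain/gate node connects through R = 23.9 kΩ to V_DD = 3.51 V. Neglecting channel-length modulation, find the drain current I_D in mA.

With gate tied to drain, V_GS = V_DS ≥ V_GS − V_th, so the device is in saturation.
KCL at the drain: ½ k_n (V_GS − V_th)² = (V_DD − V_GS)/R.
Let x = V_GS − 1.1. Then 5.69 x² + x − 2.41 = 0, giving x = 0.569 V (positive root), so V_GS = 1.67 V.
I_D = (V_DD − V_GS)/R = (3.51 − 1.67) / 23.9 = 0.077 mA.

I_D = 0.0770 mA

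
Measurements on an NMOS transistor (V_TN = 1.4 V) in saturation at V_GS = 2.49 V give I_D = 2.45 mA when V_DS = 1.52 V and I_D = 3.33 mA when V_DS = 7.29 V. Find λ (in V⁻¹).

With V_GS fixed, I_D ∝ (1 + λ V_DS) in saturation, so I_D2/I_D1 = (1 + λ V_DS2)/(1 + λ V_DS1).
3.33/2.45 = 1.359 = (1 + 7.29 λ)/(1 + 1.52 λ).
Solving: λ (I_D1 V_DS2 − I_D2 V_DS1) = I_D2 − I_D1, so λ = (3.33 − 2.45) / (2.45 × 7.29 − 3.33 × 1.52) = 0.88 / 12.8 = 0.0688 V⁻¹.

λ = 0.0688 V⁻¹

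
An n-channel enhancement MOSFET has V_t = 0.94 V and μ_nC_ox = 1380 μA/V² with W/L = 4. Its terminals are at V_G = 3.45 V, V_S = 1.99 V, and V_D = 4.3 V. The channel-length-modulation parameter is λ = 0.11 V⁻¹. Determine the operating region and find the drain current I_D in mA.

Saturation; I_D = 0.936 mA

V_GS = V_G − V_S = 3.45 − 1.99 = 1.46 V; V_DS = V_D − V_S = 4.3 − 1.99 = 2.31 V.
k_n = μ_nC_ox · (W/L) = 5.52 mA/V².
V_ov = V_GS − V_t = 1.46 − 0.94 = 0.52 V.
Since V_DS = 2.31 V ≥ V_ov = 0.52 V, the device is in saturation.
I_D = ½ k_n V_ov² (1 + λ V_DS) = 0.5 × 5.52 × 0.52² × (1 + 0.11 × 2.31) = 0.936 mA.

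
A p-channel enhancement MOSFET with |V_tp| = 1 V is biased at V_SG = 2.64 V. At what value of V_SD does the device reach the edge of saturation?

V_SD,sat = 1.64 V

The boundary between triode and saturation is V_SD = V_SG − |V_tp| = V_ov.
V_ov = 2.64 − 1 = 1.64 V.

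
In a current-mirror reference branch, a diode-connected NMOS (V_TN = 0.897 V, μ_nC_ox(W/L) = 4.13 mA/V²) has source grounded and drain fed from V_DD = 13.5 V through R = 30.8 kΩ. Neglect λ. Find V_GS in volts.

V_GS = 1.33 V

With gate tied to drain, V_GS = V_DS ≥ V_GS − V_TN, so the device is in saturation.
KCL at the drain: ½ k_n (V_GS − V_TN)² = (V_DD − V_GS)/R.
Let x = V_GS − 0.897. Then 63.6 x² + x − 12.6 = 0, giving x = 0.437 V (positive root), so V_GS = 1.33 V.
I_D = (V_DD − V_GS)/R = (13.5 − 1.33) / 30.8 = 0.395 mA.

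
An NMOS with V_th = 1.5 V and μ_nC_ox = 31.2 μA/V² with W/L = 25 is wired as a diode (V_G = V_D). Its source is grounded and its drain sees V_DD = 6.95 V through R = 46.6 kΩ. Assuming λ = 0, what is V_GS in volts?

With gate tied to drain, V_GS = V_DS ≥ V_GS − V_th, so the device is in saturation.
k_n = μ_nC_ox · (W/L) = 0.78 mA/V².
KCL at the drain: ½ k_n (V_GS − V_th)² = (V_DD − V_GS)/R.
Let x = V_GS − 1.5. Then 18.2 x² + x − 5.45 = 0, giving x = 0.521 V (positive root), so V_GS = 2.02 V.
I_D = (V_DD − V_GS)/R = (6.95 − 2.02) / 46.6 = 0.106 mA.

V_GS = 2.02 V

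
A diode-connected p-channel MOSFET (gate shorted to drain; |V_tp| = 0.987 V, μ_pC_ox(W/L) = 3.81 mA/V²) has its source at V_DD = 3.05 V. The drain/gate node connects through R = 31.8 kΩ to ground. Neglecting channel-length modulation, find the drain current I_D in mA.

I_D = 0.0593 mA

With gate tied to drain, V_SG = V_SD ≥ V_SG − |V_tp|, so the device is in saturation.
KCL at the drain: ½ k_p (V_SG − |V_tp|)² = (V_DD − V_SG)/R.
Let x = V_SG − 0.987. Then 60.6 x² + x − 2.063 = 0, giving x = 0.176 V (positive root), so V_SG = 1.16 V.
I_D = (V_DD − V_SG)/R = (3.05 − 1.16) / 31.8 = 0.0593 mA.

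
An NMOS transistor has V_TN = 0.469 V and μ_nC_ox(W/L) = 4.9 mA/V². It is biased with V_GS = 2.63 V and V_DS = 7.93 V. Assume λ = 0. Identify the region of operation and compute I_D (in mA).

Saturation; I_D = 11.4 mA

V_ov = V_GS − V_TN = 2.63 − 0.469 = 2.16 V.
Since V_DS = 7.93 V ≥ V_ov = 2.16 V, the device is in saturation.
I_D = ½ k_n V_ov² = 0.5 × 4.9 × 2.16² = 11.4 mA.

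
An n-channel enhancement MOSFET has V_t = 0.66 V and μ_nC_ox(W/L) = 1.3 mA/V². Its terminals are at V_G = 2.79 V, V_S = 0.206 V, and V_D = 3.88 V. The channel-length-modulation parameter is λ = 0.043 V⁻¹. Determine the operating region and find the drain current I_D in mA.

V_GS = V_G − V_S = 2.79 − 0.206 = 2.58 V; V_DS = V_D − V_S = 3.88 − 0.206 = 3.67 V.
V_ov = V_GS − V_t = 2.58 − 0.66 = 1.92 V.
Since V_DS = 3.67 V ≥ V_ov = 1.92 V, the device is in saturation.
I_D = ½ k_n V_ov² (1 + λ V_DS) = 0.5 × 1.3 × 1.92² × (1 + 0.043 × 3.67) = 2.79 mA.

Saturation; I_D = 2.79 mA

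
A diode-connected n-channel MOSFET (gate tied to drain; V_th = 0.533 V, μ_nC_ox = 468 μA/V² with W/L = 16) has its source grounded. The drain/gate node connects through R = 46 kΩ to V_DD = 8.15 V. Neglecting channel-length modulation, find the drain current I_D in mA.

I_D = 0.161 mA

With gate tied to drain, V_GS = V_DS ≥ V_GS − V_th, so the device is in saturation.
k_n = μ_nC_ox · (W/L) = 7.488 mA/V².
KCL at the drain: ½ k_n (V_GS − V_th)² = (V_DD − V_GS)/R.
Let x = V_GS − 0.533. Then 172 x² + x − 7.617 = 0, giving x = 0.207 V (positive root), so V_GS = 0.74 V.
I_D = (V_DD − V_GS)/R = (8.15 − 0.74) / 46 = 0.161 mA.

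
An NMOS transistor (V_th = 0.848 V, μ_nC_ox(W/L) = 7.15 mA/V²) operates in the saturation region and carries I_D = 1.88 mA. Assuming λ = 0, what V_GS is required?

In saturation I_D = ½ k_n (V_GS − V_th)², so V_GS − V_th = √(2 I_D / k_n) = √(2 × 1.88 / 7.15) = 0.725 V.
V_GS = 0.848 + 0.725 = 1.57 V.

V_GS = 1.57 V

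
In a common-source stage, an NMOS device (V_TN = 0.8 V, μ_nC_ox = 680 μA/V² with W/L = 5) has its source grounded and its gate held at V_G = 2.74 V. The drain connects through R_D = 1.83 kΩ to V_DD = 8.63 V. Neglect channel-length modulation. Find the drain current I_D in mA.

V_GS = V_G = 2.74 V, so V_ov = 2.74 − 0.8 = 1.94 V.
k_n = μ_nC_ox · (W/L) = 3.4 mA/V².
Assume saturation: I_D = ½ k_n V_ov² = 0.5 × 3.4 × 1.94² = 6.4 mA, giving V_DS = V_DD − I_D R_D = 8.63 − 6.4 × 1.83 = -3.08 V.
But -3.08 V < V_ov = 1.94 V, so the device is actually in triode.
In triode I_D = k_n[V_ov V_DS − ½ V_DS²] and I_D = (V_DD − V_DS)/R_D. Equating: 3.11 V_DS² − 13.07 V_DS + 8.63 = 0, giving V_DS = 0.82 V (the root below V_ov).
I_D = (8.63 − 0.82) / 1.83 = 4.27 mA.

I_D = 4.27 mA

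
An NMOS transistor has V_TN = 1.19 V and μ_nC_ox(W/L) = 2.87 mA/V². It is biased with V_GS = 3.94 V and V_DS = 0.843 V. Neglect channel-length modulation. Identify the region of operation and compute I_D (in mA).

V_ov = V_GS − V_TN = 3.94 − 1.19 = 2.75 V.
Since V_DS = 0.843 V < V_ov = 2.75 V, the device is in the triode region.
I_D = k_n [V_ov · V_DS − ½ V_DS²] = 2.87 × [2.75 × 0.843 − 0.5 × 0.843²] = 5.63 mA.

Triode; I_D = 5.63 mA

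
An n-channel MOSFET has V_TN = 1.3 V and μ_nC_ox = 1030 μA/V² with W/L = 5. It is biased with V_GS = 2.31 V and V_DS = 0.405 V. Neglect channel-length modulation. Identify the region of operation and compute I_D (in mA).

k_n = μ_nC_ox · (W/L) = 5.15 mA/V².
V_ov = V_GS − V_TN = 2.31 − 1.3 = 1.01 V.
Since V_DS = 0.405 V < V_ov = 1.01 V, the device is in the triode region.
I_D = k_n [V_ov · V_DS − ½ V_DS²] = 5.15 × [1.01 × 0.405 − 0.5 × 0.405²] = 1.68 mA.

Triode; I_D = 1.68 mA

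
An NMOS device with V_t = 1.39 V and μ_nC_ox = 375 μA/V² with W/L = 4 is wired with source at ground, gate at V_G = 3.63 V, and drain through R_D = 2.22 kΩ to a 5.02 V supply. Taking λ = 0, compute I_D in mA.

I_D = 1.95 mA

V_GS = V_G = 3.63 V, so V_ov = 3.63 − 1.39 = 2.24 V.
k_n = μ_nC_ox · (W/L) = 1.5 mA/V².
Assume saturation: I_D = ½ k_n V_ov² = 0.5 × 1.5 × 2.24² = 3.76 mA, giving V_DS = V_DD − I_D R_D = 5.02 − 3.76 × 2.22 = -3.33 V.
But -3.33 V < V_ov = 2.24 V, so the device is actually in triode.
In triode I_D = k_n[V_ov V_DS − ½ V_DS²] and I_D = (V_DD − V_DS)/R_D. Equating: 1.67 V_DS² − 8.459 V_DS + 5.02 = 0, giving V_DS = 0.686 V (the root below V_ov).
I_D = (5.02 − 0.686) / 2.22 = 1.95 mA.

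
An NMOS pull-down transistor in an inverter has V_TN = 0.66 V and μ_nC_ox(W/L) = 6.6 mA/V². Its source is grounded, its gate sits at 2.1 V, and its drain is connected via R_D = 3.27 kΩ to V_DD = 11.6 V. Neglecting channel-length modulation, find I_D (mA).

I_D = 3.42 mA

V_GS = V_G = 2.1 V, so V_ov = 2.1 − 0.66 = 1.44 V.
Assume saturation: I_D = ½ k_n V_ov² = 0.5 × 6.6 × 1.44² = 6.84 mA, giving V_DS = V_DD − I_D R_D = 11.6 − 6.84 × 3.27 = -10.8 V.
But -10.8 V < V_ov = 1.44 V, so the device is actually in triode.
In triode I_D = k_n[V_ov V_DS − ½ V_DS²] and I_D = (V_DD − V_DS)/R_D. Equating: 10.8 V_DS² − 32.08 V_DS + 11.6 = 0, giving V_DS = 0.421 V (the root below V_ov).
I_D = (11.6 − 0.421) / 3.27 = 3.42 mA.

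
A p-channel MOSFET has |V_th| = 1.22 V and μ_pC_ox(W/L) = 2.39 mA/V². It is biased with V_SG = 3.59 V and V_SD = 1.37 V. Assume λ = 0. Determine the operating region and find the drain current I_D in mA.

V_ov = V_SG − |V_th| = 3.59 − 1.22 = 2.37 V.
Since V_SD = 1.37 V < V_ov = 2.37 V, the device is in the triode region.
I_D = k_p [V_ov · V_SD − ½ V_SD²] = 2.39 × [2.37 × 1.37 − 0.5 × 1.37²] = 5.52 mA.

Triode; I_D = 5.52 mA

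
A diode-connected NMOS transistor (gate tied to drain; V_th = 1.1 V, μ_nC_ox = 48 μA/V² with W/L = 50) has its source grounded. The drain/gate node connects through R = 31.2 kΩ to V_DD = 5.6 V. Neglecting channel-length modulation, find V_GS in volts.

V_GS = 1.43 V

With gate tied to drain, V_GS = V_DS ≥ V_GS − V_th, so the device is in saturation.
k_n = μ_nC_ox · (W/L) = 2.4 mA/V².
KCL at the drain: ½ k_n (V_GS − V_th)² = (V_DD − V_GS)/R.
Let x = V_GS − 1.1. Then 37.4 x² + x − 4.5 = 0, giving x = 0.334 V (positive root), so V_GS = 1.43 V.
I_D = (V_DD − V_GS)/R = (5.6 − 1.43) / 31.2 = 0.134 mA.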